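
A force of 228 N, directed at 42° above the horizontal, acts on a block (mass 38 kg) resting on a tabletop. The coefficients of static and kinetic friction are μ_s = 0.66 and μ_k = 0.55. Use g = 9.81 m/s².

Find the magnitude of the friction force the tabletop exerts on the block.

f ≈ 121 N

N = m g − P sin α = 372.8 − 228×sin 42° = 220.2 N.
The horizontal driving force is P cos α = 169.4 N, so equilibrium needs friction f = 169.4 N.
μ_s N = 0.66 × 220.2 = 145.3 N.
169.4 > 145.3 N → the block slides; f = μ_k N = 0.55×220.2 = 121 N.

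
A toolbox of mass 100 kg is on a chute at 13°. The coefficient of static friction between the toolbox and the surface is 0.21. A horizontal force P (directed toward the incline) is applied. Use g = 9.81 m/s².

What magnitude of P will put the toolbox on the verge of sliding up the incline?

P ≈ 455 N

At impending motion up the slope, friction acts down-slope at its limit: f = μ_s N.
Perpendicular to the incline: N = m g cos θ + P sin θ.
Along the incline: P cos θ = m g sin θ + μ_s N = m g sin θ + μ_s (m g cos θ + P sin θ).
Solving, P (cos θ − μ_s sin θ) = m g (sin θ + μ_s cos θ), so P = 100×9.81×(sin 13° + 0.21 cos 13°)/(cos 13° − 0.21 sin 13°) = 981×0.4296/0.9271 = 455 N.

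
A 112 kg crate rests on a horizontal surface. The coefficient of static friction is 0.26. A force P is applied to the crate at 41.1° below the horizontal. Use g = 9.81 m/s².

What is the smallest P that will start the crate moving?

P ≈ 490 N

N = m g + P sin α (the push presses the crate into the horizontal surface).
At impending slip, P cos α = μ_s N = μ_s (m g + P sin α).
Solving: P (cos α − μ_s sin α) = μ_s m g → P = 0.26×1100/(cos 41.1° − 0.26 sin 41.1°) = 286/0.5826 = 490 N.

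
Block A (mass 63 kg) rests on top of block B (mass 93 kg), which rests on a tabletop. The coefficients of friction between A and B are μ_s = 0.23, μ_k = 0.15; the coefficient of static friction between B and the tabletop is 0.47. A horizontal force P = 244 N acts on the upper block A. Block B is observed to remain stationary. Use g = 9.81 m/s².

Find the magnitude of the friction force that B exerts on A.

f ≈ 92.7 N

The normal force B exerts on A is simply A's weight, N₁ = 618 N.
So the A–B interface can sustain at most μ_s N₁ = 142.1 N of static friction.
Since P = 244 N > 142.1 N, A slides on B; the A–B friction is kinetic: f₁ = μ_k N₁ = 0.15×618 = 92.7 N.
By Newton's third law B feels 92.7 N forward from A. With B stationary, the floor's static friction on B balances it: f₂ = 92.7 N (well within μ_s(m_A+m_B)g = 719.3 N).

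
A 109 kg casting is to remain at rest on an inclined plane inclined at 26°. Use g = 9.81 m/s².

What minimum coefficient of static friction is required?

μ_s,min ≈ 0.488

At the slip threshold m g sin θ = μ_s m g cos θ, so μ_s,min = tan θ.
μ_s,min = tan 26° = 0.488.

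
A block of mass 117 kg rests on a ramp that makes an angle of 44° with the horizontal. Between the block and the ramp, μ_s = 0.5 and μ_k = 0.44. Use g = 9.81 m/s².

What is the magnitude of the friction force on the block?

f ≈ 363 N (up the incline)

The normal reaction is N = m g cos θ = 825.6 N.
For equilibrium along the incline, friction must balance the weight component: f = m g sin θ = 797.3 N up the slope.
The static-friction ceiling is μ_s N = 0.5 × 825.6 = 412.8 N.
|797.3| exceeds 412.8 N, so the block slips down-slope; friction is kinetic, f = μ_k N = 0.44×825.6 = 363 N.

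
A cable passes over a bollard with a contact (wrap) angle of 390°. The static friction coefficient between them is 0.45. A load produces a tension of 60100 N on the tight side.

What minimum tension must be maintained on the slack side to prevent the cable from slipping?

T_min ≈ 2810 N

Capstan equation at impending slip: T_tight/T_slack = e^{μβ}.
β = 390° = 6.807 rad; e^{μβ} = e^{0.45×6.807} = 21.39.
T_slack = T_tight / e^{μβ} = 60100 / 21.39 = 2810 N.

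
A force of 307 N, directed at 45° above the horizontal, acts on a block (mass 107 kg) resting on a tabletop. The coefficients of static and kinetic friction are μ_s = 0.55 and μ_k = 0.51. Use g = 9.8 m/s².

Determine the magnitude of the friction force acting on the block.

N = m g − P sin α = 1049 − 307×sin 45° = 831.5 N.
For equilibrium, f = P cos α = 307×cos 45° = 217.1 N.
The static-friction limit is μ_s N = 457.3 N.
Since 217.1 N does not exceed the limit, the block stays at rest and f = 217 N.

f ≈ 217 N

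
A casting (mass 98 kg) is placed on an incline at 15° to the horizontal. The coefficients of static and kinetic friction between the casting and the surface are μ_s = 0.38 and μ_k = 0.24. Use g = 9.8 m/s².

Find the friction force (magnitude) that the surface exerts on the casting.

f ≈ 249 N (up the incline)

Perpendicular to the surface, N = m g cos θ = 98·9.8·cos 15° = 927.7 N.
Along the slope the weight component is m g sin θ = 248.6 N; friction must supply exactly this, acting up-slope.
Static friction can supply at most μ_s N = 352.5 N.
Since |248.6| ≤ 352.5 N, no slip — friction simply equals what equilibrium demands.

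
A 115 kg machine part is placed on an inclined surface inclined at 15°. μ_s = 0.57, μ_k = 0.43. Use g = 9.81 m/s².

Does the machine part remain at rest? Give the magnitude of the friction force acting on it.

N = m g cos θ = 1090 N.
Down-slope weight component: m g sin θ = 292 N.
μ_s N = 621 N.
292 ≤ 621 N, so it stays put; friction = 292 N.

f ≈ 292 N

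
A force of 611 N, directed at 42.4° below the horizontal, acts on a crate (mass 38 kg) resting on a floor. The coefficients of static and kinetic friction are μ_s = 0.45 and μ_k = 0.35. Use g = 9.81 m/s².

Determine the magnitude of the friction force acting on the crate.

N = m g + P sin α = 372.8 + 611×sin 42.4° = 784.8 N.
For equilibrium, f = P cos α = 611×cos 42.4° = 451.2 N.
The static-friction limit is μ_s N = 353.2 N.
The required friction exceeds μ_s N, so the crate moves and f = μ_k N = 275 N.

f ≈ 275 N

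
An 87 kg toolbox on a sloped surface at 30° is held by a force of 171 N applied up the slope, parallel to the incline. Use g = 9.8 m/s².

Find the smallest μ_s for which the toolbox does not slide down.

μ_s,min ≈ 0.346

N = m g cos θ = 738.4 N.
Friction must make up the shortfall along the incline: f = m g sin θ − P = 426.3 − 171 = 255.3 N.
At the threshold f = μ_s N, so μ_s,min = 255.3/738.4 = 0.346.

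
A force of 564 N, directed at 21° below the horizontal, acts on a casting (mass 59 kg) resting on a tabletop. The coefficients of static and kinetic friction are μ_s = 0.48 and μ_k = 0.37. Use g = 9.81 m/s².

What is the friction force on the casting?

N = m g + P sin α = 578.8 + 564×sin 21° = 780.9 N.
Horizontally, friction must balance P cos α = 526.5 N.
The static-friction limit is μ_s N = 374.8 N.
The required friction exceeds μ_s N, so the casting moves and f = μ_k N = 289 N.

f ≈ 289 N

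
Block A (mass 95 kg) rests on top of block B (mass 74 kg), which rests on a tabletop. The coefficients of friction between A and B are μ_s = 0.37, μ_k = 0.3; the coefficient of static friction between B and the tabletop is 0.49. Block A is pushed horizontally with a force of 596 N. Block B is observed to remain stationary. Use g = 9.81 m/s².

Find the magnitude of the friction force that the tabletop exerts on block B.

Normal force at the A–B interface: N₁ = m_A g = 932 N.
So the A–B interface can sustain at most μ_s N₁ = 344.8 N of static friction.
P = 596 N exceeds that limit, so A slips over B and the interface friction becomes kinetic: f₁ = μ_k N₁ = 0.3×932 = 280 N.
By Newton's third law B feels 280 N forward from A. With B stationary, the floor's static friction on B balances it: f₂ = 280 N (well within μ_s(m_A+m_B)g = 812.4 N).

f ≈ 280 N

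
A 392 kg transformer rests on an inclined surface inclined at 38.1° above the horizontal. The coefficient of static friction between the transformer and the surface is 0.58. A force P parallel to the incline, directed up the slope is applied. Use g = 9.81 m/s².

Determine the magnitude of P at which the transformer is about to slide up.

At impending motion up the slope, friction acts down-slope at its limit: f = μ_s N.
P is parallel to the surface, so N = m g cos θ = 3030 N.
Along the incline: P = m g sin θ + μ_s N = 2370 + 0.58×3030 = 4130 N.

P ≈ 4130 N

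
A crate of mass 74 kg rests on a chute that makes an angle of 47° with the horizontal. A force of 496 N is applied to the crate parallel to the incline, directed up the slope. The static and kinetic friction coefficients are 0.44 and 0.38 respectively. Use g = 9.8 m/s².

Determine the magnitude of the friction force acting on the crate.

f ≈ 34.4 N (up the incline)

Perpendicular to the surface, N = m g cos θ = 74·9.8·cos 47° = 494.6 N.
For equilibrium along the incline the friction force must supply f = m g sin θ − P = 530.4 − 496 = 34.38 N (positive meaning up-slope).
Static friction can supply at most μ_s N = 217.6 N.
Since |34.38| ≤ 217.6 N, static friction is sufficient; f equals the required value, not μ_s N.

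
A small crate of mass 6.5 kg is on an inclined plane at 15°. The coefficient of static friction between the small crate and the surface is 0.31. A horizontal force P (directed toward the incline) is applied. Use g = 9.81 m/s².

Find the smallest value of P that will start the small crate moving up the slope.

P ≈ 40.2 N

At impending motion up the slope, friction acts down-slope at its limit: f = μ_s N.
Perpendicular to the incline: N = m g cos θ + P sin θ.
Along the incline: P cos θ = m g sin θ + μ_s N = m g sin θ + μ_s (m g cos θ + P sin θ).
Solving, P (cos θ − μ_s sin θ) = m g (sin θ + μ_s cos θ), so P = 6.5×9.81×(sin 15° + 0.31 cos 15°)/(cos 15° − 0.31 sin 15°) = 63.8×0.5583/0.8857 = 40.2 N.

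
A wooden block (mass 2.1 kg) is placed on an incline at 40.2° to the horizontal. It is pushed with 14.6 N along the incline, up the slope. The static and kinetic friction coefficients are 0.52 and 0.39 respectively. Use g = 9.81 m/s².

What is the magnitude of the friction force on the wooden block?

The normal reaction is N = m g cos θ = 15.73 N.
For equilibrium along the incline the friction force must supply f = m g sin θ − P = 13.3 − 14.6 = -1.303 N (positive meaning up-slope).
Static friction can supply at most μ_s N = 8.182 N.
Since |-1.303| ≤ 8.182 N, static friction is sufficient; f equals the required value, not μ_s N.

f ≈ 1.3 N (down the incline)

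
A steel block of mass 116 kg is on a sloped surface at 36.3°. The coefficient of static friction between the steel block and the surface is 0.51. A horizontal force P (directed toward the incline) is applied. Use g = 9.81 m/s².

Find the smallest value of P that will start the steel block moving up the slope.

At impending motion up the slope, friction acts down-slope at its limit: f = μ_s N.
Perpendicular to the incline: N = m g cos θ + P sin θ.
Along the incline: P cos θ = m g sin θ + μ_s N = m g sin θ + μ_s (m g cos θ + P sin θ).
Solving, P (cos θ − μ_s sin θ) = m g (sin θ + μ_s cos θ), so P = 116×9.81×(sin 36.3° + 0.51 cos 36.3°)/(cos 36.3° − 0.51 sin 36.3°) = 1140×1.003/0.504 = 2260 N.

P ≈ 2260 N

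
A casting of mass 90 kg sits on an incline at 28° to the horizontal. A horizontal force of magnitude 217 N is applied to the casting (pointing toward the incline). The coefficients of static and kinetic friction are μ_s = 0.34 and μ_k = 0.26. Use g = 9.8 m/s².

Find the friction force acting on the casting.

f ≈ 222 N (up the incline)

Normal direction: N = m g cos θ + P sin θ = 880.6 N.
Parallel to the incline: P cos θ − m g sin θ = 191.6 − 414.1 = -222.5 N; the friction needed to balance this is 222.5 N acting up the slope.
The limit of static friction is μ_s N = 299.4 N.
|f_req| = 222.5 ≤ 299.4 N → the casting is in equilibrium; friction equals the required value.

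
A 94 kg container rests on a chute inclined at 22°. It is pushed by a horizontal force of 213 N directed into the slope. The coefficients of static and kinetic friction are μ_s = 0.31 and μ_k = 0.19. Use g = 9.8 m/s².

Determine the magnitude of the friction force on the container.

Normal direction: N = m g cos θ + P sin θ = 933.9 N.
Parallel to the incline: P cos θ − m g sin θ = 197.5 − 345.1 = -147.6 N; the friction needed to balance this is 147.6 N acting up the slope.
Maximum static friction: μ_s N = 0.31 × 933.9 = 289.5 N.
|f_req| = 147.6 ≤ 289.5 N → the container is in equilibrium; friction equals the required value.

f ≈ 148 N (up the incline)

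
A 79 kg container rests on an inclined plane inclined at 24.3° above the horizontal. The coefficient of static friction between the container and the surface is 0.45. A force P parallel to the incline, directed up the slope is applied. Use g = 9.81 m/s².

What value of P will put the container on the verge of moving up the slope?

P ≈ 637 N

At impending motion up the slope, friction acts down-slope at its limit: f = μ_s N.
P is parallel to the surface, so N = m g cos θ = 706 N.
Along the incline: P = m g sin θ + μ_s N = 319 + 0.45×706 = 637 N.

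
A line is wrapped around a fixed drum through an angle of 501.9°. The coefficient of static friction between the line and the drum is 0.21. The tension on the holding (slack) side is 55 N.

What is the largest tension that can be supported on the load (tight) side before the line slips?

At impending slip the capstan equation gives T₂/T₁ = e^{μβ} with β in radians.
β = 501.9° × π/180 = 8.76 rad.
e^{μβ} = e^{0.21×8.76} = 6.294.
T₂ = T₁ · e^{μβ} = 55 × 6.294 = 346 N.

T_max ≈ 346 N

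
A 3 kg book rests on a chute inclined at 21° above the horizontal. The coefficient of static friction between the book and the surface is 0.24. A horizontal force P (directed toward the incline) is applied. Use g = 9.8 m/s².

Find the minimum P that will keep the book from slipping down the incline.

The book tends to slide down (tan θ > μ_s), so at the point of impending slip friction acts up-slope at its limit: f = μ_s N.
Perpendicular to the incline: N = m g cos θ + P sin θ.
Along the incline: P cos θ + μ_s N = m g sin θ, i.e. P cos θ + μ_s (m g cos θ + P sin θ) = m g sin θ.
Solving, P (cos θ + μ_s sin θ) = m g (sin θ − μ_s cos θ), so P = 29.4×0.1343/1.02 = 3.87 N.

P_min ≈ 3.87 N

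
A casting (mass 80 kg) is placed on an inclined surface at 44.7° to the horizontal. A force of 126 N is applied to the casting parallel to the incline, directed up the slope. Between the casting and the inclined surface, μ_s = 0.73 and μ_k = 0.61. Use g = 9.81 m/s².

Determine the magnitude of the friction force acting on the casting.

f ≈ 340 N (up the incline)

Perpendicular to the surface, N = m g cos θ = 80·9.81·cos 44.7° = 557.8 N.
The friction needed for equilibrium is m g sin θ − P = 552 − 126 = 426 N, measured positive up-slope.
Static friction can supply at most μ_s N = 407.2 N.
|426| exceeds 407.2 N, so the casting slips down-slope; friction is kinetic, f = μ_k N = 0.61×557.8 = 340 N.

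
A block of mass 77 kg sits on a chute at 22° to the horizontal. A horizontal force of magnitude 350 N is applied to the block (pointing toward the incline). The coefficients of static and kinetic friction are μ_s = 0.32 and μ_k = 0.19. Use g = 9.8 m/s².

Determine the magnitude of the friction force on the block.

f ≈ 41.8 N (down the incline)

The horizontal push has a component P sin θ into the surface, so N = m g cos θ + P sin θ = 699.7 + 131.1 = 830.8 N.
Parallel to the incline: P cos θ − m g sin θ = 324.5 − 282.7 = 41.84 N; the friction needed to balance this is 41.84 N acting down the slope.
The limit of static friction is μ_s N = 265.8 N.
|f_req| = 41.84 ≤ 265.8 N → the block is in equilibrium; friction equals the required value.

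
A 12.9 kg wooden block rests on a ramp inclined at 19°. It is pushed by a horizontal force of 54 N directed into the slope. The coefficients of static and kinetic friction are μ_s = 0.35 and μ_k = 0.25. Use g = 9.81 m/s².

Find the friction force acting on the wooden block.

f ≈ 9.86 N (down the incline)

The horizontal push has a component P sin θ into the surface, so N = m g cos θ + P sin θ = 119.7 + 17.58 = 137.2 N.
Along the incline, the net driving force (taking up-slope positive) is P cos θ − m g sin θ = 51.06 − 41.2 = 9.858 N, so equilibrium requires friction f = -9.858 N (down-slope).
Maximum static friction: μ_s N = 0.35 × 137.2 = 48.03 N.
|f_req| = 9.858 ≤ 48.03 N → the wooden block is in equilibrium; friction equals the required value.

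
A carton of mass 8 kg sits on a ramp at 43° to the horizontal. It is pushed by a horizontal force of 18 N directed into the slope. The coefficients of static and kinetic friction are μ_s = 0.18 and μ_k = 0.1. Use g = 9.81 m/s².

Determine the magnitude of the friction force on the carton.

Resolve perpendicular to the incline: N = m g cos θ + P sin θ = 8×9.81×cos 43° + 18×sin 43° = 69.67 N.
Parallel to the incline: P cos θ − m g sin θ = 13.16 − 53.52 = -40.36 N; the friction needed to balance this is 40.36 N acting up the slope.
The limit of static friction is μ_s N = 12.54 N.
|f_req| = 40.36 > 12.54 N → the carton slides down the incline; f = μ_k N = 0.1 × 69.67 = 6.97 N.

f ≈ 6.97 N (up the incline)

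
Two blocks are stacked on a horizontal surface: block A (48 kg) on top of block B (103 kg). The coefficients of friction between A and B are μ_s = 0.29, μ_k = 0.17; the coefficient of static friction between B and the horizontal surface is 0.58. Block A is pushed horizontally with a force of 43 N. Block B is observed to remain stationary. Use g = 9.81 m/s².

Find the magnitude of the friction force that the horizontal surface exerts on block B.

The normal force B exerts on A is simply A's weight, N₁ = 470.9 N.
Maximum static friction on A from B: μ_s N₁ = 0.29×470.9 = 136.6 N.
P = 43 N is within that limit, so A and B move together (both at rest); the A–B friction is simply f₁ = P = 43 N.
By Newton's third law B feels 43 N forward from A. With B stationary, the floor's static friction on B balances it: f₂ = 43 N (well within μ_s(m_A+m_B)g = 859.2 N).

f ≈ 43 N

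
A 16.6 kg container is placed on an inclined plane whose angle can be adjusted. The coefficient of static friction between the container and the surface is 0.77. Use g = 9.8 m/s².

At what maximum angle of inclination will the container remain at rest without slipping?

At the slip threshold, m g sin θ = μ_s · m g cos θ, so tan θ = μ_s.
θ_max = arctan(0.77) = 37.6°.

θ_max ≈ 37.6°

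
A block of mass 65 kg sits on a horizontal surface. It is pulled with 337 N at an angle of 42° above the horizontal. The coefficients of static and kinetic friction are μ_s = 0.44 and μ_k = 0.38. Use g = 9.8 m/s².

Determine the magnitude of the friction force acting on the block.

f ≈ 156 N

The vertical component of P reduces the normal force: N = m g − P sin α = 637 − 225.5 = 411.5 N.
For equilibrium, f = P cos α = 337×cos 42° = 250.4 N.
The static-friction limit is μ_s N = 181.1 N.
The required friction exceeds μ_s N, so the block moves and f = μ_k N = 156 N.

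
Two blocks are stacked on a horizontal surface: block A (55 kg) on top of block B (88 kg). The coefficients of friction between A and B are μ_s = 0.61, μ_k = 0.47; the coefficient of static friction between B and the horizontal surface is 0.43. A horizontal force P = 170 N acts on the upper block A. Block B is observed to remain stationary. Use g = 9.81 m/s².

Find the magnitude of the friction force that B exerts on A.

f ≈ 170 N

Between the blocks, N₁ = m_A g = 539.6 N.
Maximum static friction on A from B: μ_s N₁ = 0.61×539.6 = 329.1 N.
Since P = 170 N ≤ 329.1 N, A does not slip on B; friction on A equals P = 170 N.
B experiences an equal 170 N forward from A (third law). B is in equilibrium, so the floor supplies f₂ = 170 N of static friction (limit μ_s(m_A+m_B)g = 603.2 N, not exceeded).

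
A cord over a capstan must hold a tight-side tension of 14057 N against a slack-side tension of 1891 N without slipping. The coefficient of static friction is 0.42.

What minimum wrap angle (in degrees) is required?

β_min ≈ 274°

T₂/T₁ = e^{μβ} → β = ln(T₂/T₁)/μ.
β = ln(14057/1891)/0.42 = 2.006/0.42 = 4.776 rad.
In degrees: β = 4.776 × 180/π = 274°.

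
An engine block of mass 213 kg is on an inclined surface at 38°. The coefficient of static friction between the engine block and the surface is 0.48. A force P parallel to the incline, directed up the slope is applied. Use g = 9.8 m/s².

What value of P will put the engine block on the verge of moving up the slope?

P ≈ 2070 N

At impending motion up the slope, friction acts down-slope at its limit: f = μ_s N.
P is parallel to the surface, so N = m g cos θ = 1640 N.
Along the incline: P = m g sin θ + μ_s N = 1290 + 0.48×1640 = 2070 N.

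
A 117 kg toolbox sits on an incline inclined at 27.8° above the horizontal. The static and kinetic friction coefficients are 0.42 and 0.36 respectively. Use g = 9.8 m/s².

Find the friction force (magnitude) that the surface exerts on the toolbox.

f ≈ 365 N (up the incline)

Normal force: N = m g cos θ = 117 × 9.8 × cos 27.8° = 1014 N.
For equilibrium along the incline, friction must balance the weight component: f = m g sin θ = 534.8 N up the slope.
Maximum static friction available: μ_s N = 0.42 × 1014 = 426 N.
Since |534.8| > 426 N, static friction cannot hold it; the toolbox slides down the incline and kinetic friction applies: f = μ_k N = 0.36 × 1014 = 365 N.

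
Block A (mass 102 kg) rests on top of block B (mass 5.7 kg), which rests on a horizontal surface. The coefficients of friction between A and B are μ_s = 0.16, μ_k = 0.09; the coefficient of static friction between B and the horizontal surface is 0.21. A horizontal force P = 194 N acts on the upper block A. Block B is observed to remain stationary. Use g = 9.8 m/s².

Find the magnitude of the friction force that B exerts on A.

The normal force B exerts on A is simply A's weight, N₁ = 999.6 N.
Maximum static friction on A from B: μ_s N₁ = 0.16×999.6 = 159.9 N.
Since P = 194 N > 159.9 N, A slides on B; the A–B friction is kinetic: f₁ = μ_k N₁ = 0.09×999.6 = 90 N.
By Newton's third law B feels 90 N forward from A. With B stationary, the floor's static friction on B balances it: f₂ = 90 N (well within μ_s(m_A+m_B)g = 221.6 N).

f ≈ 90 N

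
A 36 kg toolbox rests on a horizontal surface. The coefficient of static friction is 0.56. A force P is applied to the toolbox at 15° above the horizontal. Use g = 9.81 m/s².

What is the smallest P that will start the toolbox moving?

N = m g − P sin α (the pull lifts the toolbox).
At impending slip, P cos α = μ_s N = μ_s (m g − P sin α).
Solving: P (cos α + μ_s sin α) = μ_s m g → P = 0.56×353/(cos 15° + 0.56 sin 15°) = 198/1.111 = 178 N.

P ≈ 178 N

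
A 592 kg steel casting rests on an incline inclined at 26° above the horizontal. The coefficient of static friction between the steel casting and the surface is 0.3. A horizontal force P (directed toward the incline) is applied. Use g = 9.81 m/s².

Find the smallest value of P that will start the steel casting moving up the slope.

At impending motion up the slope, friction acts down-slope at its limit: f = μ_s N.
Perpendicular to the incline: N = m g cos θ + P sin θ.
Along the incline: P cos θ = m g sin θ + μ_s N = m g sin θ + μ_s (m g cos θ + P sin θ).
Solving, P (cos θ − μ_s sin θ) = m g (sin θ + μ_s cos θ), so P = 592×9.81×(sin 26° + 0.3 cos 26°)/(cos 26° − 0.3 sin 26°) = 5810×0.708/0.7673 = 5360 N.

P ≈ 5360 N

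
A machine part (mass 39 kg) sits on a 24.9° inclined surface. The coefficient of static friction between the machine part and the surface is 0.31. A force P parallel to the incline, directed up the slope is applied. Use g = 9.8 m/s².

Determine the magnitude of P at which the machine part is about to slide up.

At impending motion up the slope, friction acts down-slope at its limit: f = μ_s N.
P is parallel to the surface, so N = m g cos θ = 347 N.
Along the incline: P = m g sin θ + μ_s N = 161 + 0.31×347 = 268 N.

P ≈ 268 N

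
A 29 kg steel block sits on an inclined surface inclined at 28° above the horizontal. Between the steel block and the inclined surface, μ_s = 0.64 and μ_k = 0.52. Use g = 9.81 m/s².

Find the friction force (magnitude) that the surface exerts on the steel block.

The normal reaction is N = m g cos θ = 251.2 N.
Along the slope the weight component is m g sin θ = 133.6 N; friction must supply exactly this, acting up-slope.
Static friction can supply at most μ_s N = 160.8 N.
Since |133.6| ≤ 160.8 N, static friction is sufficient; f equals the required value, not μ_s N.

f ≈ 134 N (up the incline)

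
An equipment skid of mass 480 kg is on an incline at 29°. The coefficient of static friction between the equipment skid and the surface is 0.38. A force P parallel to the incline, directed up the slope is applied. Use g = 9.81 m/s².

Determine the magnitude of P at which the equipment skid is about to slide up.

P ≈ 3850 N

At impending motion up the slope, friction acts down-slope at its limit: f = μ_s N.
P is parallel to the surface, so N = m g cos θ = 4120 N.
Along the incline: P = m g sin θ + μ_s N = 2280 + 0.38×4120 = 3850 N.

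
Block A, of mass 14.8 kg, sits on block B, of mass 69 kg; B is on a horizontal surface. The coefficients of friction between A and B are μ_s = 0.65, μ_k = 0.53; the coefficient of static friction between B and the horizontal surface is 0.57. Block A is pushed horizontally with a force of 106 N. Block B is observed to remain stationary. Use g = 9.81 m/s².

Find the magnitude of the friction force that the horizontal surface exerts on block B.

f ≈ 76.9 N

Between the blocks, N₁ = m_A g = 145.2 N.
So the A–B interface can sustain at most μ_s N₁ = 94.37 N of static friction.
Since P = 106 N > 94.37 N, A slides on B; the A–B friction is kinetic: f₁ = μ_k N₁ = 0.53×145.2 = 76.9 N.
By Newton's third law B feels 76.9 N forward from A. With B stationary, the floor's static friction on B balances it: f₂ = 76.9 N (well within μ_s(m_A+m_B)g = 468.6 N).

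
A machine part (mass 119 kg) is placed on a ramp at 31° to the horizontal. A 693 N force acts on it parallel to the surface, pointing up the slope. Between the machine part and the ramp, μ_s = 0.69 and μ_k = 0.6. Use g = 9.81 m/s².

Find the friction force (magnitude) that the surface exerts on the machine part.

f ≈ 91.7 N (down the incline)

Perpendicular to the surface, N = m g cos θ = 119·9.81·cos 31° = 1001 N.
For equilibrium along the incline the friction force must supply f = m g sin θ − P = 601.3 − 693 = -91.75 N (positive meaning up-slope).
Maximum static friction available: μ_s N = 0.69 × 1001 = 690.4 N.
Since |-91.75| ≤ 690.4 N, the machine part remains in static equilibrium and friction takes exactly the required value.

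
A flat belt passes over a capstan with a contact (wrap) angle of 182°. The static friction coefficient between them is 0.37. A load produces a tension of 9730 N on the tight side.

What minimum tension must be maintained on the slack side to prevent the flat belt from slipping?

T_min ≈ 3000 N

Capstan equation at impending slip: T_tight/T_slack = e^{μβ}.
β = 182° = 3.176 rad; e^{μβ} = e^{0.37×3.176} = 3.239.
T_slack = T_tight / e^{μβ} = 9730 / 3.239 = 3000 N.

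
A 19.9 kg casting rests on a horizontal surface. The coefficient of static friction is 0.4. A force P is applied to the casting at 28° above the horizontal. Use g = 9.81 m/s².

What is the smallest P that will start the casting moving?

P ≈ 72.9 N

N = m g − P sin α (the pull lifts the casting).
At impending slip, P cos α = μ_s N = μ_s (m g − P sin α).
Solving: P (cos α + μ_s sin α) = μ_s m g → P = 0.4×195/(cos 28° + 0.4 sin 28°) = 78.1/1.071 = 72.9 N.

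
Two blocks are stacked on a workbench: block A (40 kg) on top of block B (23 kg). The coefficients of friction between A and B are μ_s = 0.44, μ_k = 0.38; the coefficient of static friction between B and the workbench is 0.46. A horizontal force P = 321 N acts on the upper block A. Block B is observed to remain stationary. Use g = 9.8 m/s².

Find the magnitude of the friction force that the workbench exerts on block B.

f ≈ 149 N

Normal force at the A–B interface: N₁ = m_A g = 392 N.
Maximum static friction on A from B: μ_s N₁ = 0.44×392 = 172.5 N.
Since P = 321 N > 172.5 N, A slides on B; the A–B friction is kinetic: f₁ = μ_k N₁ = 0.38×392 = 149 N.
By Newton's third law B feels 149 N forward from A. With B stationary, the floor's static friction on B balances it: f₂ = 149 N (well within μ_s(m_A+m_B)g = 284 N).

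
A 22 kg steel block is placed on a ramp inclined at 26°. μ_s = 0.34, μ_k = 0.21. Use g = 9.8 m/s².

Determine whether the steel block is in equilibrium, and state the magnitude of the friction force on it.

f ≈ 40.7 N

N = m g cos θ = 194 N.
Down-slope weight component: m g sin θ = 94.5 N.
μ_s N = 65.9 N.
94.5 > 65.9 N, so it slides; kinetic friction f = μ_k N = 0.21×194 = 40.7 N.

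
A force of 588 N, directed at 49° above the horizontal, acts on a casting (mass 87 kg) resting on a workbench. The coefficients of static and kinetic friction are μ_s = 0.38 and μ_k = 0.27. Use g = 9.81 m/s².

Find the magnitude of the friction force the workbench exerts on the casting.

f ≈ 111 N

N = m g − P sin α = 853.5 − 588×sin 49° = 409.7 N.
Horizontally, friction must balance P cos α = 385.8 N.
μ_s N = 0.38 × 409.7 = 155.7 N.
385.8 > 155.7 N → the casting slides; f = μ_k N = 0.27×409.7 = 111 N.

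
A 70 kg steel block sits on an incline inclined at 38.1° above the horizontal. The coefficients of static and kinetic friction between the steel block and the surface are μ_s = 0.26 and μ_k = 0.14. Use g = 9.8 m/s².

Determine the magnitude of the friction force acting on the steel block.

Normal force: N = m g cos θ = 70 × 9.8 × cos 38.1° = 539.8 N.
Along the slope the weight component is m g sin θ = 423.3 N; friction must supply exactly this, acting up-slope.
The static-friction ceiling is μ_s N = 0.26 × 539.8 = 140.4 N.
|423.3| exceeds 140.4 N, so the steel block slips down-slope; friction is kinetic, f = μ_k N = 0.14×539.8 = 75.6 N.

f ≈ 75.6 N (up the incline)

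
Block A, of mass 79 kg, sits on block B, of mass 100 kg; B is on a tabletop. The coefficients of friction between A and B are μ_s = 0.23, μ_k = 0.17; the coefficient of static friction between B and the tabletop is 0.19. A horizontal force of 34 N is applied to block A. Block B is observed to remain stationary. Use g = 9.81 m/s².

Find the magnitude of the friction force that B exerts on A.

f ≈ 34 N

Normal force at the A–B interface: N₁ = m_A g = 775 N.
So the A–B interface can sustain at most μ_s N₁ = 178.2 N of static friction.
P = 34 N is within that limit, so A and B move together (both at rest); the A–B friction is simply f₁ = P = 34 N.
B experiences an equal 34 N forward from A (third law). B is in equilibrium, so the floor supplies f₂ = 34 N of static friction (limit μ_s(m_A+m_B)g = 333.6 N, not exceeded).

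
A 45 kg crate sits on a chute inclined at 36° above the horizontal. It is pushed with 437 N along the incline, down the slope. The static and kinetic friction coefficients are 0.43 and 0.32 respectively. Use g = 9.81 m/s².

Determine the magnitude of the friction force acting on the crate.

The normal reaction is N = m g cos θ = 357.1 N.
The friction needed for equilibrium is m g sin θ + P = 259.5 + 437 = 696.5 N, measured positive up-slope.
Static friction can supply at most μ_s N = 153.6 N.
|696.5| exceeds 153.6 N, so the crate slips down-slope; friction is kinetic, f = μ_k N = 0.32×357.1 = 114 N.

f ≈ 114 N (up the incline)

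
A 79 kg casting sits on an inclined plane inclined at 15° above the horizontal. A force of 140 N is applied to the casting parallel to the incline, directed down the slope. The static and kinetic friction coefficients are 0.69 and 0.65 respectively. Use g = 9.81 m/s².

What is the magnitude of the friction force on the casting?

The normal reaction is N = m g cos θ = 748.6 N.
Parallel to the incline, ΣF = 0 gives f = m g sin θ + P = 200.6 + 140 = 340.6 N (up-slope positive).
The static-friction ceiling is μ_s N = 0.69 × 748.6 = 516.5 N.
Since |340.6| ≤ 516.5 N, static friction is sufficient; f equals the required value, not μ_s N.

f ≈ 341 N (up the incline)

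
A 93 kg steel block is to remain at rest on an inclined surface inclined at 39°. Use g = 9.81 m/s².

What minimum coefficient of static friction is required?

μ_s,min ≈ 0.81

At the slip threshold m g sin θ = μ_s m g cos θ, so μ_s,min = tan θ.
μ_s,min = tan 39° = 0.81.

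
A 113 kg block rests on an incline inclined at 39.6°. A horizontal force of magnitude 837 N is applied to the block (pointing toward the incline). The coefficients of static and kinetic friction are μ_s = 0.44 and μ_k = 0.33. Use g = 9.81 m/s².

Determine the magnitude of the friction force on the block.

f ≈ 61.7 N (up the incline)

Normal direction: N = m g cos θ + P sin θ = 1388 N.
Parallel to the incline: P cos θ − m g sin θ = 644.9 − 706.6 = -61.68 N; the friction needed to balance this is 61.68 N acting up the slope.
Maximum static friction: μ_s N = 0.44 × 1388 = 610.6 N.
|f_req| = 61.68 ≤ 610.6 N → the block is in equilibrium; friction equals the required value.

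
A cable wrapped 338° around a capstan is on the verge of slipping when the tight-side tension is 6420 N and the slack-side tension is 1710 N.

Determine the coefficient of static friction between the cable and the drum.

T₂/T₁ = e^{μβ} → μ = ln(T₂/T₁)/β.
β = 338° = 5.899 rad.
μ = ln(6420/1710)/5.899 = ln(3.754)/5.899 = 0.224.

μ ≈ 0.224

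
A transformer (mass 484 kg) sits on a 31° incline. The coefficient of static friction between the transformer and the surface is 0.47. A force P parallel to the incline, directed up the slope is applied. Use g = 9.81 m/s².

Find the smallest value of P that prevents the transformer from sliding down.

The transformer tends to slide down (tan θ > μ_s), so at the point of impending slip friction acts up-slope at its limit: f = μ_s N.
P is parallel to the surface, so N = m g cos θ = 4070 N.
Along the incline: P + μ_s N = m g sin θ, so P = 2450 − 0.47×4070 = 533 N.

P_min ≈ 533 N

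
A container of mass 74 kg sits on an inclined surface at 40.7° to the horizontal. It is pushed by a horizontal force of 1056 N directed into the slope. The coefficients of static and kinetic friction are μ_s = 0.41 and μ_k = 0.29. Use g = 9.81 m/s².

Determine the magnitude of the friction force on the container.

Normal direction: N = m g cos θ + P sin θ = 1239 N.
Parallel to the incline: P cos θ − m g sin θ = 800.6 − 473.4 = 327.2 N; the friction needed to balance this is 327.2 N acting down the slope.
Maximum static friction: μ_s N = 0.41 × 1239 = 508 N.
Since 327.2 N is within the 508 N limit, the container stays put and friction is exactly 327 N.

f ≈ 327 N (down the incline)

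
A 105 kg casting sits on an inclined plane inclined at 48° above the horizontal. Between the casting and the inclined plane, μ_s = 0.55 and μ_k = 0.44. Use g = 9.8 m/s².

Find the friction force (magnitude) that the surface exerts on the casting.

The normal reaction is N = m g cos θ = 688.5 N.
For equilibrium along the incline, friction must balance the weight component: f = m g sin θ = 764.7 N up the slope.
Static friction can supply at most μ_s N = 378.7 N.
Since |764.7| > 378.7 N, static friction cannot hold it; the casting slides down the incline and kinetic friction applies: f = μ_k N = 0.44 × 688.5 = 303 N.

f ≈ 303 N (up the incline)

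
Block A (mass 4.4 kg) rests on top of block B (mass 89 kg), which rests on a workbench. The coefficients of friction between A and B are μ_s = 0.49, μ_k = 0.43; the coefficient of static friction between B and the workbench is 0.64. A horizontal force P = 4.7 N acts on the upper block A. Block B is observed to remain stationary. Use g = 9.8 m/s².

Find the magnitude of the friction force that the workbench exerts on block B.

Normal force at the A–B interface: N₁ = m_A g = 43.12 N.
So the A–B interface can sustain at most μ_s N₁ = 21.13 N of static friction.
Since P = 4.7 N ≤ 21.13 N, A does not slip on B; friction on A equals P = 4.7 N.
B experiences an equal 4.7 N forward from A (third law). B is in equilibrium, so the floor supplies f₂ = 4.7 N of static friction (limit μ_s(m_A+m_B)g = 585.8 N, not exceeded).

f ≈ 4.7 N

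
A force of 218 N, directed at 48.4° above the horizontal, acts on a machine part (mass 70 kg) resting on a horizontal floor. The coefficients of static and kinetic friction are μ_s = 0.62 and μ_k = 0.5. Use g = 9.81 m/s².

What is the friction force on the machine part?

f ≈ 145 N

N = m g − P sin α = 686.7 − 218×sin 48.4° = 523.7 N.
Horizontally, friction must balance P cos α = 144.7 N.
μ_s N = 0.62 × 523.7 = 324.7 N.
144.7 ≤ 324.7 N → static; friction equals the required 145 N.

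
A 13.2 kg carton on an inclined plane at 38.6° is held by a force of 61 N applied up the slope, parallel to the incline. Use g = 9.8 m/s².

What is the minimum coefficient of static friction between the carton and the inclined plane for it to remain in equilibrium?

N = m g cos θ = 101.1 N.
Friction must make up the shortfall along the incline: f = m g sin θ − P = 80.71 − 61 = 19.71 N.
At the threshold f = μ_s N, so μ_s,min = 19.71/101.1 = 0.195.

μ_s,min ≈ 0.195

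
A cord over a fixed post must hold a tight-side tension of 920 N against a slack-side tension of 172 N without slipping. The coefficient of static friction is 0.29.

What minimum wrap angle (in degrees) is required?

T₂/T₁ = e^{μβ} → β = ln(T₂/T₁)/μ.
β = ln(920/172)/0.29 = 1.677/0.29 = 5.782 rad.
In degrees: β = 5.782 × 180/π = 331°.

β_min ≈ 331°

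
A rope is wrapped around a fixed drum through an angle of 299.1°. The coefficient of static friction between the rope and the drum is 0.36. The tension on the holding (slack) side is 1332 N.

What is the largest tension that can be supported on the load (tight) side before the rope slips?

At impending slip the capstan equation gives T₂/T₁ = e^{μβ} with β in radians.
β = 299.1° × π/180 = 5.22 rad.
e^{μβ} = e^{0.36×5.22} = 6.549.
T₂ = T₁ · e^{μβ} = 1332 × 6.549 = 8720 N.

T_max ≈ 8720 N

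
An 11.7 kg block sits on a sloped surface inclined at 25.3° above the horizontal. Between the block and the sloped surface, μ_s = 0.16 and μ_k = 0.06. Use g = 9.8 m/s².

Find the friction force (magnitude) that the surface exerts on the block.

f ≈ 6.22 N (up the incline)

Normal force: N = m g cos θ = 11.7 × 9.8 × cos 25.3° = 103.7 N.
For equilibrium along the incline, friction must balance the weight component: f = m g sin θ = 49 N up the slope.
Maximum static friction available: μ_s N = 0.16 × 103.7 = 16.59 N.
Since |49| > 16.59 N, static friction cannot hold it; the block slides down the incline and kinetic friction applies: f = μ_k N = 0.06 × 103.7 = 6.22 N.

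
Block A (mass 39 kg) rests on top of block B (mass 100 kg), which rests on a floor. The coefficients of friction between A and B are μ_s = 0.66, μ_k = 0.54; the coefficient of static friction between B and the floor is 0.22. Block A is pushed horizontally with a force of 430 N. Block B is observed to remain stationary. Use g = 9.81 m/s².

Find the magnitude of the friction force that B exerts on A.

Normal force at the A–B interface: N₁ = m_A g = 382.6 N.
Maximum static friction on A from B: μ_s N₁ = 0.66×382.6 = 252.5 N.
P = 430 N exceeds that limit, so A slips over B and the interface friction becomes kinetic: f₁ = μ_k N₁ = 0.54×382.6 = 207 N.
By Newton's third law B feels 207 N forward from A. With B stationary, the floor's static friction on B balances it: f₂ = 207 N (well within μ_s(m_A+m_B)g = 300 N).

f ≈ 207 N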